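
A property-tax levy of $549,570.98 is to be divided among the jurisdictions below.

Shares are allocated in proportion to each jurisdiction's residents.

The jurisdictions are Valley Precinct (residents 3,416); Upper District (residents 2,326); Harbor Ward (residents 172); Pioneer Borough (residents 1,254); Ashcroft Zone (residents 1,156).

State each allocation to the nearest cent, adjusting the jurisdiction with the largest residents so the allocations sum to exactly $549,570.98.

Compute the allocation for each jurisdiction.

Valley Precinct: $225,532.73 · Upper District: $153,568.25 · Harbor Ward: $11,355.86 · Pioneer Borough: $82,792.17 · Ashcroft Zone: $76,321.97

Sum of residents: 3,416 + 2,326 + 172 + 1,254 + 1,156 = 8,324.
Unrounded shares: Valley Precinct 225,532.7328; Upper District 153,568.2484; Harbor Ward 11,355.8636; Pioneer Borough 82,792.1683; Ashcroft Zone 76,321.9669.
After rounding (cent): Valley Precinct $225,532.73; Upper District $153,568.25; Harbor Ward $11,355.86; Pioneer Borough $82,792.17; Ashcroft Zone $76,321.97. Sum = $549,570.98.
Rounded total matches; no reconciliation needed.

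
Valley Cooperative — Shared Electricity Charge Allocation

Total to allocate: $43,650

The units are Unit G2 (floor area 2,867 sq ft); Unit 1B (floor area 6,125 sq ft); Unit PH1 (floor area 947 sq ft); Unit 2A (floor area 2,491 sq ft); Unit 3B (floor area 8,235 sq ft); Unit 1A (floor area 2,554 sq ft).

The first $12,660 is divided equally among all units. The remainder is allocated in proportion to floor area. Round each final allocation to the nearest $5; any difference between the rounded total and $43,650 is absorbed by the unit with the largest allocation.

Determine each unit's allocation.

Unit G2: $5,935 · Unit 1B: $10,285 · Unit PH1: $3,375 · Unit 2A: $5,435 · Unit 3B: $13,100 · Unit 1A: $5,520

First tranche $12,660 split equally: $2,110 each.
Remainder $30,990 by floor area (total 23,219): Unit G2 3,826.54 → $3,825; Unit 1B 8,174.93 → $8,175; Unit PH1 1,263.94 → $1,265; Unit 2A 3,324.69 → $3,325; Unit 3B 10,991.11 → $10,990; Unit 1A 3,408.78 → $3,410.
Totals: Unit G2 $2,110 + $3,825 = $5,935; Unit 1B $2,110 + $8,175 = $10,285; Unit PH1 $2,110 + $1,265 = $3,375; Unit 2A $2,110 + $3,325 = $5,435; Unit 3B $2,110 + $10,990 = $13,100; Unit 1A $2,110 + $3,410 = $5,520.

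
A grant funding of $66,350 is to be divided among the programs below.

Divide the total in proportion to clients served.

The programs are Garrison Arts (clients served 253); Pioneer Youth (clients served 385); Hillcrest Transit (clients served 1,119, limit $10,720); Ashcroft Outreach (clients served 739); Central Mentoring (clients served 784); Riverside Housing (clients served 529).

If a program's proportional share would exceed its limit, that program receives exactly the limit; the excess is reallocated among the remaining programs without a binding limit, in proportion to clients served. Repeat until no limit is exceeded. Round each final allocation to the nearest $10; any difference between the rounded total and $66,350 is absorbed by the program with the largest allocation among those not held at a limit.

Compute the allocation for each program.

Total clients served = 3,809.
Pro-rata shares before constraints: Garrison Arts 4,407.08; Pioneer Youth 6,706.42; Hillcrest Transit 19,492.16; Ashcroft Outreach 12,872.84; Central Mentoring 13,656.71; Riverside Housing 9,214.79.
Held at cap: Hillcrest Transit ($10,720); residual $55,630 reallocated over remaining clients served 2,690.
Remaining shares: Garrison Arts 5,232.12 → $5,230; Pioneer Youth 7,961.91 → $7,960; Ashcroft Outreach 15,282.74 → $15,280; Central Mentoring 16,213.35 → $16,210; Riverside Housing 10,939.88 → $10,940.
Rounding difference +$10 applied to Central Mentoring → $16,220.

Garrison Arts: $5,230 | Pioneer Youth: $7,960 | Hillcrest Transit: $10,720 | Ashcroft Outreach: $15,280 | Central Mentoring: $16,220 | Riverside Housing: $10,940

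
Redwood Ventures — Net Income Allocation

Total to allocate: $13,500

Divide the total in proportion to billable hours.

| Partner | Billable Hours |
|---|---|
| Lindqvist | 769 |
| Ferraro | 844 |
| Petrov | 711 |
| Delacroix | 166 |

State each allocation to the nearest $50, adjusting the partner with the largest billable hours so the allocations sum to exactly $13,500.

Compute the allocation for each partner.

Lindqvist: $4,150 | Ferraro: $4,600 | Petrov: $3,850 | Delacroix: $900

Sum of billable hours: 769 + 844 + 711 + 166 = 2,490.
Proportional shares: Lindqvist 4,169.28; Ferraro 4,575.90; Petrov 3,854.82; Delacroix 900.00.
After rounding ($50): Lindqvist $4,150; Ferraro $4,600; Petrov $3,850; Delacroix $900. Sum = $13,500.
No rounding difference to absorb.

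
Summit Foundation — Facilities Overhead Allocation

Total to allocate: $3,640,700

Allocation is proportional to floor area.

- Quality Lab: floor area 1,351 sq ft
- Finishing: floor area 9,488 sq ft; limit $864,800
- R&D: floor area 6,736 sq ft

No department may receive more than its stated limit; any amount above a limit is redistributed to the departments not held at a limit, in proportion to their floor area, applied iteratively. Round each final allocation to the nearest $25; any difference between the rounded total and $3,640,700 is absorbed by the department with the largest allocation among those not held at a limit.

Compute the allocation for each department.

Sum of floor area: 17,575.
Proportional shares (ignoring caps): Quality Lab 279,862.63; Finishing 1,965,460.12; R&D 1,395,377.25.
Held at cap: Finishing ($864,800); residual $2,775,900 reallocated over remaining floor area 8,087.
Remaining shares: Quality Lab 463,736.97 → $463,725; R&D 2,312,163.03 → $2,312,175.

Quality Lab: $463,725 | Finishing: $864,800 | R&D: $2,312,175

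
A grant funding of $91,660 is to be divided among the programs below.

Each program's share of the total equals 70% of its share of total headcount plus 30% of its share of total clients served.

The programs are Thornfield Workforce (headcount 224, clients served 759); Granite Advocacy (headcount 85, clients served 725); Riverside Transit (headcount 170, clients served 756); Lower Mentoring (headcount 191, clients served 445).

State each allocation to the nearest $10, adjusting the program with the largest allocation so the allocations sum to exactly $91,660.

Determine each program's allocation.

Totals — headcount 670, clients served 2,685.
Combined weights (70% headcount + 30% clients served): Thornfield Workforce 0.3188; Granite Advocacy 0.1698; Riverside Transit 0.2621; Lower Mentoring 0.2493.
Unrounded shares: Thornfield Workforce 29,224.35; Granite Advocacy 15,564.93; Riverside Transit 24,022.36; Lower Mentoring 22,848.35.
Rounded to nearest $10: Thornfield Workforce $29,220; Granite Advocacy $15,560; Riverside Transit $24,020; Lower Mentoring $22,850. Sum = $91,650.
Difference $91,660 − $91,650 = +$10 applied to largest allocation (Thornfield Workforce): Thornfield Workforce becomes $29,230.

Thornfield Workforce: $29,230 · Granite Advocacy: $15,560 · Riverside Transit: $24,020 · Lower Mentoring: $22,850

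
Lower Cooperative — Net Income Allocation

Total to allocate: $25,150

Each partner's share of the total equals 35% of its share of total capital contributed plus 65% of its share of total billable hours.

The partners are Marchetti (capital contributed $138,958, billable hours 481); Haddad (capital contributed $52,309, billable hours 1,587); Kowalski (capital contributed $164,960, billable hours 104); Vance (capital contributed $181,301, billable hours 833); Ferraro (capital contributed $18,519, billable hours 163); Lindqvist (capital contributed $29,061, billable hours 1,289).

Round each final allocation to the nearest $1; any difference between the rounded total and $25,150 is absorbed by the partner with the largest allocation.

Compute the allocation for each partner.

Marchetti: $3,855 · Haddad: $6,608 · Kowalski: $2,863 · Vance: $5,783 · Ferraro: $876 · Lindqvist: $5,165

Totals — capital contributed 585,108, billable hours 4,457.
Blended shares (35% capital contributed + 65% billable hours): Marchetti 0.1533; Haddad 0.2627; Kowalski 0.1138; Vance 0.2299; Ferraro 0.0348; Lindqvist 0.2054.
Pro-rata amounts: Marchetti 3,854.74; Haddad 6,607.79; Kowalski 2,863.15; Vance 5,782.83; Ferraro 876.46; Lindqvist 5,165.03.
At nearest $1: Marchetti $3,855; Haddad $6,608; Kowalski $2,863; Vance $5,783; Ferraro $876; Lindqvist $5,165. Sum = $25,150.
Rounded total matches; no reconciliation needed.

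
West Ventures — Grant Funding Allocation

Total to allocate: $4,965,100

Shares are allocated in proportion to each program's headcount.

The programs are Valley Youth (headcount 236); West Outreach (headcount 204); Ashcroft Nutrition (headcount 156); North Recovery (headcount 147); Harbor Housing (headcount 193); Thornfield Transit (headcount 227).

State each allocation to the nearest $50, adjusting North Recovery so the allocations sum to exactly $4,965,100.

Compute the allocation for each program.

Valley Youth: $1,007,550 | West Outreach: $870,900 | Ashcroft Nutrition: $666,000 | North Recovery: $627,600 | Harbor Housing: $823,950 | Thornfield Transit: $969,100

Sum of headcount: 1,163.
Raw shares: Valley Youth 236/1,163 × $4,965,100 = 1,007,535.34; West Outreach 204/1,163 × $4,965,100 = 870,920.38; Ashcroft Nutrition 156/1,163 × $4,965,100 = 665,997.94; North Recovery 147/1,163 × $4,965,100 = 627,574.98; Harbor Housing 193/1,163 × $4,965,100 = 823,958.99; Thornfield Transit 227/1,163 × $4,965,100 = 969,112.38.
Rounded to nearest $50: Valley Youth $1,007,550; West Outreach $870,900; Ashcroft Nutrition $666,000; North Recovery $627,550; Harbor Housing $823,950; Thornfield Transit $969,100. Sum = $4,965,050.
Difference $4,965,100 − $4,965,050 = +$50 applied to North Recovery: North Recovery becomes $627,600.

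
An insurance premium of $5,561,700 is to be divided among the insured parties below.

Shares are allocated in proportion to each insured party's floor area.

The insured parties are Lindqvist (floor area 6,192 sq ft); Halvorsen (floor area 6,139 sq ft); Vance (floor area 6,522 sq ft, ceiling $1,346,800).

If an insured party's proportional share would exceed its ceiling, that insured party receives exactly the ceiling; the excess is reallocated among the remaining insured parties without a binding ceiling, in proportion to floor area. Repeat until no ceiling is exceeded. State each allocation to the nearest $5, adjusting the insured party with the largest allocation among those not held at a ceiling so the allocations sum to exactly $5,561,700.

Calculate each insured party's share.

Total floor area = 18,853.
Proportional shares (ignoring caps): Lindqvist 1,826,661.35; Halvorsen 1,811,026.17; Vance 1,924,012.49.
Capped: Vance ($1,346,800); residual $4,214,900 reallocated over remaining floor area 12,331.
Remaining shares: Lindqvist 2,116,508.05 → $2,116,510; Halvorsen 2,098,391.95 → $2,098,390.

Lindqvist: $2,116,510; Halvorsen: $2,098,390; Vance: $1,346,800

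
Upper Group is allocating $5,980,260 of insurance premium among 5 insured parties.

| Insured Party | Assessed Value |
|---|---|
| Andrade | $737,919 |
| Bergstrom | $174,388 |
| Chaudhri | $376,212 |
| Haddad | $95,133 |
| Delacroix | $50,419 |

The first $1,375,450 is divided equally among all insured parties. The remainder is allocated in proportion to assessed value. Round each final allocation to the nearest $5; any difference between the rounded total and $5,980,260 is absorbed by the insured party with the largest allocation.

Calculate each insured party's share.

Andrade: $2,644,550 | Bergstrom: $835,050 | Chaudhri: $1,483,110 | Haddad: $580,565 | Delacroix: $436,985

$1,375,450 shared equally gives $275,090 per insured party.
Remainder $4,604,810 by assessed value (total 1,434,071): Andrade 2,369,462.04 → $2,369,460; Bergstrom 559,960.84 → $559,960; Chaudhri 1,208,018.84 → $1,208,020; Haddad 305,472.59 → $305,475; Delacroix 161,895.69 → $161,895.
Totals: Andrade $275,090 + $2,369,460 = $2,644,550; Bergstrom $275,090 + $559,960 = $835,050; Chaudhri $275,090 + $1,208,020 = $1,483,110; Haddad $275,090 + $305,475 = $580,565; Delacroix $275,090 + $161,895 = $436,985.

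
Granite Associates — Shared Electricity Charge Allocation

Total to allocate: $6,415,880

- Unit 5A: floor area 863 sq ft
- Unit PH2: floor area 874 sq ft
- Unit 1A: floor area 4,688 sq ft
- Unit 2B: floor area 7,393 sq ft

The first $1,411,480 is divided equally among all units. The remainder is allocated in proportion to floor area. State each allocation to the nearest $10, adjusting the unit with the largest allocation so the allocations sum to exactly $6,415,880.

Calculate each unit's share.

Equal tier: $1,411,480 ÷ 4 = $352,870 apiece.
Remainder $5,004,400 by floor area (total 13,818): Unit 5A 312,548.65 → $312,550; Unit PH2 316,532.46 → $316,530; Unit 1A 1,697,830.89 → $1,697,830; Unit 2B 2,677,488.00 → $2,677,490.
Totals: Unit 5A $352,870 + $312,550 = $665,420; Unit PH2 $352,870 + $316,530 = $669,400; Unit 1A $352,870 + $1,697,830 = $2,050,700; Unit 2B $352,870 + $2,677,490 = $3,030,360.

Unit 5A: $665,420 · Unit PH2: $669,400 · Unit 1A: $2,050,700 · Unit 2B: $3,030,360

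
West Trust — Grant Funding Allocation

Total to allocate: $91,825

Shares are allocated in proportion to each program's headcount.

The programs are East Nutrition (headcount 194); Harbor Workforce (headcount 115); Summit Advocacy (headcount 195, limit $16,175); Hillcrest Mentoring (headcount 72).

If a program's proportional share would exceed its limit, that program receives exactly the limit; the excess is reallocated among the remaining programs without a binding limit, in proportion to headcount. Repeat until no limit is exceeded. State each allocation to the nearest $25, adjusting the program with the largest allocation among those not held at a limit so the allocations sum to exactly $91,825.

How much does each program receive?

Sum of headcount: 576.
Proportional shares (ignoring caps): East Nutrition 30,927.17; Harbor Workforce 18,333.12; Summit Advocacy 31,086.59; Hillcrest Mentoring 11,478.12.
Cap binds for Summit Advocacy ($16,175); remaining pool $75,650 reallocated over remaining headcount 381.
Shares after redistribution: East Nutrition 38,519.95 → $38,525; Harbor Workforce 22,833.99 → $22,825; Hillcrest Mentoring 14,296.06 → $14,300.

East Nutrition: $38,525 | Harbor Workforce: $22,825 | Summit Advocacy: $16,175 | Hillcrest Mentoring: $14,300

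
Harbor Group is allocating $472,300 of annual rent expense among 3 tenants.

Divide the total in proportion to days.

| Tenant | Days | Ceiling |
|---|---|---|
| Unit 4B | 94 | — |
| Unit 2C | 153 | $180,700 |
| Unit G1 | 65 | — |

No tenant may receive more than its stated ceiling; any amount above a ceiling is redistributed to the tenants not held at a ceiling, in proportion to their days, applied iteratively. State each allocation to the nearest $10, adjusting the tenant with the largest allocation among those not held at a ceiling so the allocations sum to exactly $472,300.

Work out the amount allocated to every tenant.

Unit 4B: $172,390 · Unit 2C: $180,700 · Unit G1: $119,210

Total days = 312.
Proportional shares (ignoring caps): Unit 4B 142,295.51; Unit 2C 231,608.65; Unit G1 98,395.83.
Held at cap: Unit 2C ($180,700); residual $291,600 reallocated over remaining days 159.
Remaining shares: Unit 4B 172,392.45 → $172,390; Unit G1 119,207.55 → $119,210.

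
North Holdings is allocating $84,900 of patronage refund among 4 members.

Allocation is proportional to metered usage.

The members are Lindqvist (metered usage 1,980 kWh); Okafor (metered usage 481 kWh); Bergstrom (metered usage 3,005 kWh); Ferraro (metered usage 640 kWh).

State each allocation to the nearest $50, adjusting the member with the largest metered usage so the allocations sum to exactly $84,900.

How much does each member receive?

Lindqvist: $27,550 · Okafor: $6,700 · Bergstrom: $41,750 · Ferraro: $8,900

Metered usage total: 6,106.
Proportional shares: Lindqvist 1,980/6,106 × $84,900 = 27,530.63; Okafor 481/6,106 × $84,900 = 6,688.00; Bergstrom 3,005/6,106 × $84,900 = 41,782.59; Ferraro 640/6,106 × $84,900 = 8,898.79.
After rounding ($50): Lindqvist $27,550; Okafor $6,700; Bergstrom $41,800; Ferraro $8,900. Sum = $84,950.
Difference $84,900 − $84,950 = −$50 applied to largest metered usage (Bergstrom): Bergstrom becomes $41,750.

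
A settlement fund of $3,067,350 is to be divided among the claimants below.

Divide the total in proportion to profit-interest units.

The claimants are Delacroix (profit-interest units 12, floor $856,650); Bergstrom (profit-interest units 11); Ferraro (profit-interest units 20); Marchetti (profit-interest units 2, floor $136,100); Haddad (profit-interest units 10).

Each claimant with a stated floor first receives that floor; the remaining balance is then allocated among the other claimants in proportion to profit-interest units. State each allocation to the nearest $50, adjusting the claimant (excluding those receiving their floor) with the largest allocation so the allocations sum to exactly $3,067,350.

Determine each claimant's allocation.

Fund the minimums — Delacroix $856,650; Marchetti $136,100. Balance $2,074,600.
Balance split over remaining profit-interest units 41: Bergstrom 556,600.00 → $556,600; Ferraro 1,012,000.00 → $1,012,000; Haddad 506,000.00 → $506,000.

Delacroix: $856,650; Bergstrom: $556,600; Ferraro: $1,012,000; Marchetti: $136,100; Haddad: $506,000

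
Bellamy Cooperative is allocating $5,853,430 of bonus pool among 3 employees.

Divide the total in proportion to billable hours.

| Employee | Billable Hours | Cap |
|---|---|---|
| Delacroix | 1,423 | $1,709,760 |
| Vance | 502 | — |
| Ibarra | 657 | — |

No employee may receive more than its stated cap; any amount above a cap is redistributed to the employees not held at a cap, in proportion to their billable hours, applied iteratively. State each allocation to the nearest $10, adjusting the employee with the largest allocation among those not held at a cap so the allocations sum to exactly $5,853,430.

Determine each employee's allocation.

Delacroix: $1,709,760 · Vance: $1,794,760 · Ibarra: $2,348,910

Sum of billable hours: 2,582.
Unconstrained shares: Delacroix 3,225,960.84; Vance 1,138,041.00; Ibarra 1,489,428.16.
Held at cap: Delacroix ($1,709,760); remaining pool $4,143,670 reallocated over remaining billable hours 1,159.
Shares after redistribution: Vance 1,794,756.12 → $1,794,760; Ibarra 2,348,913.88 → $2,348,910.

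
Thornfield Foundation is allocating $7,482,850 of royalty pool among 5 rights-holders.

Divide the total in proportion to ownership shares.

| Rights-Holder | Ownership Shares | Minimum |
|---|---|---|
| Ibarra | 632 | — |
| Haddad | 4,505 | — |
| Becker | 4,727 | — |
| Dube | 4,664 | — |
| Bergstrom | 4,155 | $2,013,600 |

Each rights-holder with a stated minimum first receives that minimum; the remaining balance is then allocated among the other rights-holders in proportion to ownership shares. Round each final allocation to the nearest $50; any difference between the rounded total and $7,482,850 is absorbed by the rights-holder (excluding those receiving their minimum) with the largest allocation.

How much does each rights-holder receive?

Ibarra: $237,900 | Haddad: $1,695,950 | Becker: $1,779,600 | Dube: $1,755,800 | Bergstrom: $2,013,600

Fund the minimums — Bergstrom $2,013,600. Balance $5,469,250.
Balance split over remaining ownership shares 14,528: Ibarra 237,924.42 → $237,900; Haddad 1,695,964.43 → $1,695,950; Becker 1,779,539.15 → $1,779,550; Dube 1,755,822.00 → $1,755,800.
Rounding difference +$50 applied to Becker → $1,779,600.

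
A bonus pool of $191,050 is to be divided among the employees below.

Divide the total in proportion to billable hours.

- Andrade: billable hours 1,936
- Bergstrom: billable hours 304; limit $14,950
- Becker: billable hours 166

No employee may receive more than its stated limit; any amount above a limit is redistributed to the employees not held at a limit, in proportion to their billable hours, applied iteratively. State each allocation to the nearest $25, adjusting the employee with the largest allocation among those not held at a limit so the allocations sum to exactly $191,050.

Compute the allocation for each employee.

Combined billable hours = 2,406.
Proportional shares (ignoring caps): Andrade 153,729.34; Bergstrom 24,139.32; Becker 13,181.34.
Held at cap: Bergstrom ($14,950); remaining pool $176,100 reallocated over remaining billable hours 2,102.
Shares after redistribution: Andrade 162,192.96 → $162,200; Becker 13,907.04 → $13,900.

Andrade: $162,200 · Bergstrom: $14,950 · Becker: $13,900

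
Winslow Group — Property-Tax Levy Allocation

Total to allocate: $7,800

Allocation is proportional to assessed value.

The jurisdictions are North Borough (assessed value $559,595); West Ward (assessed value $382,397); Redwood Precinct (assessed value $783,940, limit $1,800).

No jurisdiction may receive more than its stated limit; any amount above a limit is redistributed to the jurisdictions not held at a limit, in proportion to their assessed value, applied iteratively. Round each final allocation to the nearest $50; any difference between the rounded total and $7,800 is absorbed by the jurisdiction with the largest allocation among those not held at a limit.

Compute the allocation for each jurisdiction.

North Borough: $3,550 | West Ward: $2,450 | Redwood Precinct: $1,800

Total assessed value = 1,725,932.
Pro-rata shares before constraints: North Borough 2,528.98; West Ward 1,728.17; Redwood Precinct 3,542.86.
Held at cap: Redwood Precinct ($1,800); residual $6,000 reallocated over remaining assessed value 941,992.
Redistributed shares: North Borough 3,564.33 → $3,550; West Ward 2,435.67 → $2,450.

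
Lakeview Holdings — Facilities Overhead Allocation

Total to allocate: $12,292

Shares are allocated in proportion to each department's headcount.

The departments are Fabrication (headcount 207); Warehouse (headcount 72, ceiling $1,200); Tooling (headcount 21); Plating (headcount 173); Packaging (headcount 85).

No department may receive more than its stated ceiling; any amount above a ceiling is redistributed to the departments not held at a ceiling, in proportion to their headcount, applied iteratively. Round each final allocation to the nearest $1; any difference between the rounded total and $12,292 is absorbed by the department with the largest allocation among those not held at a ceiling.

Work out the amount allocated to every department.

Fabrication: $4,725 · Warehouse: $1,200 · Tooling: $479 · Plating: $3,948 · Packaging: $1,940

Total headcount = 558.
Unconstrained shares: Fabrication 4,559.94; Warehouse 1,586.06; Tooling 462.60; Plating 3,810.96; Packaging 1,872.44.
Cap binds for Warehouse ($1,200); remaining pool $11,092 reallocated over remaining headcount 486.
Shares after redistribution: Fabrication 4,724.37 → $4,724; Tooling 479.28 → $479; Plating 3,948.39 → $3,948; Packaging 1,939.96 → $1,940.
Rounding difference +$1 applied to Fabrication → $4,725.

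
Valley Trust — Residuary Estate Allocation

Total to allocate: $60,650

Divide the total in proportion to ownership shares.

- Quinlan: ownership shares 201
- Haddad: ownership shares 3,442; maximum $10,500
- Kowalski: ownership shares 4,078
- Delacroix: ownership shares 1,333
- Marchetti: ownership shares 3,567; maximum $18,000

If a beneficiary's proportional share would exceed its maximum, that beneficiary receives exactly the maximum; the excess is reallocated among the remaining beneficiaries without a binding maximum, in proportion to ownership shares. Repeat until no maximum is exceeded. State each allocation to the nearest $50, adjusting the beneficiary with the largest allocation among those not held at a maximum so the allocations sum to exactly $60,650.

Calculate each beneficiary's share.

Quinlan: $1,150; Haddad: $10,500; Kowalski: $23,350; Delacroix: $7,650; Marchetti: $18,000

Ownership shares total: 12,621.
Pro-rata shares before constraints: Quinlan 965.90; Haddad 16,540.47; Kowalski 19,596.76; Delacroix 6,405.71; Marchetti 17,141.16.
Cap binds for Haddad ($10,500); balance $50,150 reallocated over remaining ownership shares 9,179.
Cap binds for Marchetti ($18,000); balance $32,150 reallocated over remaining ownership shares 5,612.
Shares after redistribution: Quinlan 1,151.49 → $1,150; Kowalski 23,362.03 → $23,350; Delacroix 7,636.48 → $7,650.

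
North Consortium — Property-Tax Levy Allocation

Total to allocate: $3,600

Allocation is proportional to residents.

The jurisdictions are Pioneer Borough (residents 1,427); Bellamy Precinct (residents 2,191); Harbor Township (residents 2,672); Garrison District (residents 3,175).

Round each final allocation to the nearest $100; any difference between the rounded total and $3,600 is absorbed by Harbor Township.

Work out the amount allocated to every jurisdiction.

Pioneer Borough: $500 | Bellamy Precinct: $800 | Harbor Township: $1,100 | Garrison District: $1,200

Combined residents = 9,465.
Pro-rata amounts: Pioneer Borough 1,427/9,465 × $3,600 = 542.76; Bellamy Precinct 2,191/9,465 × $3,600 = 833.34; Harbor Township 2,672/9,465 × $3,600 = 1,016.29; Garrison District 3,175/9,465 × $3,600 = 1,207.61.
After rounding ($100): Pioneer Borough $500; Bellamy Precinct $800; Harbor Township $1,000; Garrison District $1,200. Sum = $3,500.
Difference $3,600 − $3,500 = +$100 applied to Harbor Township: Harbor Township becomes $1,100.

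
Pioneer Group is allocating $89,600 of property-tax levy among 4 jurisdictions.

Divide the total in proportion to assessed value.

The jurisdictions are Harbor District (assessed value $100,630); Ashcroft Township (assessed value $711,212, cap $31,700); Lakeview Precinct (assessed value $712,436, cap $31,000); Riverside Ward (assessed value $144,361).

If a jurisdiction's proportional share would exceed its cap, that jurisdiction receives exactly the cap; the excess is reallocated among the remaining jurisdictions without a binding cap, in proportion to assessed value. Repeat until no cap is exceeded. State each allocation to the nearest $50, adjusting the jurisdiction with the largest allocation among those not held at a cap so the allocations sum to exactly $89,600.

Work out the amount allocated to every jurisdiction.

Assessed value total: 1,668,639.
Pro-rata shares before constraints: Harbor District 5,403.47; Ashcroft Township 38,189.56; Lakeview Precinct 38,255.29; Riverside Ward 7,751.67.
Capped: Ashcroft Township ($31,700), Lakeview Precinct ($31,000); residual $26,900 reallocated over remaining assessed value 244,991.
Shares after redistribution: Harbor District 11,049.17 → $11,050; Riverside Ward 15,850.83 → $15,850.

Harbor District: $11,050; Ashcroft Township: $31,700; Lakeview Precinct: $31,000; Riverside Ward: $15,850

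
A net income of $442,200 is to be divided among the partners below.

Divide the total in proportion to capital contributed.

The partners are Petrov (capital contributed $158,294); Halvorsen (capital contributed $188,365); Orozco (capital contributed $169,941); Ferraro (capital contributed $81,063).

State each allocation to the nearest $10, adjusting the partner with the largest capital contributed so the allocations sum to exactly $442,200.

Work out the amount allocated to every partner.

Capital contributed total: 597,663.
Proportional shares: Petrov 158,294/597,663 × $442,200 = 117,118.86; Halvorsen 188,365/597,663 × $442,200 = 139,367.84; Orozco 169,941/597,663 × $442,200 = 125,736.26; Ferraro 81,063/597,663 × $442,200 = 59,977.04.
After rounding ($10): Petrov $117,120; Halvorsen $139,370; Orozco $125,740; Ferraro $59,980. Sum = $442,210.
Difference $442,200 − $442,210 = −$10 applied to largest capital contributed (Halvorsen): Halvorsen becomes $139,360.

Petrov: $117,120; Halvorsen: $139,360; Orozco: $125,740; Ferraro: $59,980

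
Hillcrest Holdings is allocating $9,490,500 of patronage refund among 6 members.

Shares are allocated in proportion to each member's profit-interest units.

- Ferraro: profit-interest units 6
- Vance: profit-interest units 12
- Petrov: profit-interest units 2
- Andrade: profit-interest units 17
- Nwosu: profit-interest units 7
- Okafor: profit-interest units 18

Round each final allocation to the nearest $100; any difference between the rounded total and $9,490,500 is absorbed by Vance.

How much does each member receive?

Total profit-interest units = 62.
Unrounded shares: Ferraro 6/62 × $9,490,500 = 918,435.48; Vance 12/62 × $9,490,500 = 1,836,870.97; Petrov 2/62 × $9,490,500 = 306,145.16; Andrade 17/62 × $9,490,500 = 2,602,233.87; Nwosu 7/62 × $9,490,500 = 1,071,508.06; Okafor 18/62 × $9,490,500 = 2,755,306.45.
After rounding ($100): Ferraro $918,400; Vance $1,836,900; Petrov $306,100; Andrade $2,602,200; Nwosu $1,071,500; Okafor $2,755,300. Sum = $9,490,400.
Difference $9,490,500 − $9,490,400 = +$100 applied to Vance: Vance becomes $1,837,000.

Ferraro: $918,400; Vance: $1,837,000; Petrov: $306,100; Andrade: $2,602,200; Nwosu: $1,071,500; Okafor: $2,755,300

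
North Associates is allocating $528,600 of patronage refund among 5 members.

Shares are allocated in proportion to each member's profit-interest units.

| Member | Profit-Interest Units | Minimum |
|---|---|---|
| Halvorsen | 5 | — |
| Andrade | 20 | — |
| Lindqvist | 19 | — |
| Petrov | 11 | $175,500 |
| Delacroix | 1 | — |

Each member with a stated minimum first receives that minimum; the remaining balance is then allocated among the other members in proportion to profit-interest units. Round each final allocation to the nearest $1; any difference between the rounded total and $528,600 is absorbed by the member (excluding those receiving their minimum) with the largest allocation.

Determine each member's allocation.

Minimums first: Petrov $175,500. Remaining pool $353,100.
Remaining pool split over remaining profit-interest units 45: Halvorsen 39,233.33 → $39,233; Andrade 156,933.33 → $156,933; Lindqvist 149,086.67 → $149,087; Delacroix 7,846.67 → $7,847.

Halvorsen: $39,233 | Andrade: $156,933 | Lindqvist: $149,087 | Petrov: $175,500 | Delacroix: $7,847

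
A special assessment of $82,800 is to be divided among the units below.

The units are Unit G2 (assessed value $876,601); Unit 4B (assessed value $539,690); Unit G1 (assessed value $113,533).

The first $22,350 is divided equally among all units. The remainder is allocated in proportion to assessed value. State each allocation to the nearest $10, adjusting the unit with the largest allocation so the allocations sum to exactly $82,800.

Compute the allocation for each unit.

Unit G2: $42,080 · Unit 4B: $28,780 · Unit G1: $11,940

$22,350 shared equally gives $7,450 per unit.
Remainder $60,450 by assessed value (total 1,529,824): Unit G2 34,638.32 → $34,640; Unit 4B 21,325.50 → $21,330; Unit G1 4,486.18 → $4,490.
Rounding difference −$10 on remainder applied to Unit G2.
Totals: Unit G2 $7,450 + $34,630 = $42,080; Unit 4B $7,450 + $21,330 = $28,780; Unit G1 $7,450 + $4,490 = $11,940.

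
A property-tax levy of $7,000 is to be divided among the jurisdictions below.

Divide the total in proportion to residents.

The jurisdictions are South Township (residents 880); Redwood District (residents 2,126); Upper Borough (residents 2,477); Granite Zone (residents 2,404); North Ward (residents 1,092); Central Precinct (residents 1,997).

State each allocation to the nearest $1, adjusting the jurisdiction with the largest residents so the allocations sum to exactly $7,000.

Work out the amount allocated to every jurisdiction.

South Township: $561 · Redwood District: $1,356 · Upper Borough: $1,580 · Granite Zone: $1,533 · North Ward: $696 · Central Precinct: $1,274

Sum of residents: 880 + 2,126 + 2,477 + 2,404 + 1,092 + 1,997 = 10,976.
Unrounded shares: South Township 561.22; Redwood District 1,355.87; Upper Borough 1,579.72; Granite Zone 1,533.16; North Ward 696.43; Central Precinct 1,273.60.
After rounding ($1): South Township $561; Redwood District $1,356; Upper Borough $1,580; Granite Zone $1,533; North Ward $696; Central Precinct $1,274. Sum = $7,000.
No rounding difference to absorb.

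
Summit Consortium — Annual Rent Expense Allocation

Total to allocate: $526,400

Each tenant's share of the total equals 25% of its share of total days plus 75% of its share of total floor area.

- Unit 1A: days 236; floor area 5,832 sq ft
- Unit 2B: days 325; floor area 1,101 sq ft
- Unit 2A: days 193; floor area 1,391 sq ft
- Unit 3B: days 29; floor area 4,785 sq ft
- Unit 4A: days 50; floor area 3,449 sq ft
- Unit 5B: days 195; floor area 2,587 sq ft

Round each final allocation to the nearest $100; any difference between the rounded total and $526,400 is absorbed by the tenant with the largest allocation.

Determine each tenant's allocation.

Unit 1A: $150,500 · Unit 2B: $64,300 · Unit 2A: $53,400 · Unit 3B: $102,400 · Unit 4A: $77,500 · Unit 5B: $78,300

Days total 1,028; floor area total 19,145.
Blended shares (25% days + 75% floor area): Unit 1A 0.2859; Unit 2B 0.1222; Unit 2A 0.1014; Unit 3B 0.1945; Unit 4A 0.1473; Unit 5B 0.1488.
Unrounded shares: Unit 1A 150,476.68; Unit 2B 64,309.41; Unit 2A 53,391.61; Unit 3B 102,386.67; Unit 4A 77,524.58; Unit 5B 78,311.04.
After rounding ($100): Unit 1A $150,500; Unit 2B $64,300; Unit 2A $53,400; Unit 3B $102,400; Unit 4A $77,500; Unit 5B $78,300. Sum = $526,400.
No rounding difference to absorb.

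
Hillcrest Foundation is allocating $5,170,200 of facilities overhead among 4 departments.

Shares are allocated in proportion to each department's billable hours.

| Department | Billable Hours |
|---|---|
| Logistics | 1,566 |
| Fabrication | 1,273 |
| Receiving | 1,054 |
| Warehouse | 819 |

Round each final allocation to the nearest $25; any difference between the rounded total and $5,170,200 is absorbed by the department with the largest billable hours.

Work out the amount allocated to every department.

Sum of billable hours: 1,566 + 1,273 + 1,054 + 819 = 4,712.
Unrounded shares: Logistics 1,718,279.54; Fabrication 1,396,787.90; Receiving 1,156,492.11; Warehouse 898,640.45.
Rounded to nearest $25: Logistics $1,718,275; Fabrication $1,396,800; Receiving $1,156,500; Warehouse $898,650. Sum = $5,170,225.
Difference $5,170,200 − $5,170,225 = −$25 applied to largest billable hours (Logistics): Logistics becomes $1,718,250.

Logistics: $1,718,250 · Fabrication: $1,396,800 · Receiving: $1,156,500 · Warehouse: $898,650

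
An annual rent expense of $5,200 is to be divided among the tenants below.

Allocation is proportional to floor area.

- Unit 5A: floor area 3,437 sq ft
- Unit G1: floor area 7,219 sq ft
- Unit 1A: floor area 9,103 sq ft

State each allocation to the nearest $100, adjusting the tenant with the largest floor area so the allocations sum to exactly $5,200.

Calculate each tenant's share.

Unit 5A: $900 | Unit G1: $1,900 | Unit 1A: $2,400

Sum of floor area: 3,437 + 7,219 + 9,103 = 19,759.
Proportional shares: Unit 5A 904.52; Unit G1 1,899.83; Unit 1A 2,395.65.
At nearest $100: Unit 5A $900; Unit G1 $1,900; Unit 1A $2,400. Sum = $5,200.
Rounded total matches; no reconciliation needed.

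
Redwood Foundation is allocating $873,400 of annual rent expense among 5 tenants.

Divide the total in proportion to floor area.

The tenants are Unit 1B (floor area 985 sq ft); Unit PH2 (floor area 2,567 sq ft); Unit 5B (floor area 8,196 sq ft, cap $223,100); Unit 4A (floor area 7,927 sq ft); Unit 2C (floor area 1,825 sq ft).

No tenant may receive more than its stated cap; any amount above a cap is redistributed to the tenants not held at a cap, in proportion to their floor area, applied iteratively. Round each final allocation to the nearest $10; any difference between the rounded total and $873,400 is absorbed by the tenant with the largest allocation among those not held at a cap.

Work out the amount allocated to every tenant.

Unit 1B: $48,150; Unit PH2: $125,480; Unit 5B: $223,100; Unit 4A: $387,460; Unit 2C: $89,210

Combined floor area = 21,500.
Pro-rata shares before constraints: Unit 1B 40,013.91; Unit PH2 104,279.90; Unit 5B 332,948.20; Unit 4A 322,020.55; Unit 2C 74,137.44.
Held at cap: Unit 5B ($223,100); remaining pool $650,300 reallocated over remaining floor area 13,304.
Shares after redistribution: Unit 1B 48,146.84 → $48,150; Unit PH2 125,475.05 → $125,480; Unit 4A 387,472.05 → $387,470; Unit 2C 89,206.07 → $89,210.
Rounding difference −$10 applied to Unit 4A → $387,460.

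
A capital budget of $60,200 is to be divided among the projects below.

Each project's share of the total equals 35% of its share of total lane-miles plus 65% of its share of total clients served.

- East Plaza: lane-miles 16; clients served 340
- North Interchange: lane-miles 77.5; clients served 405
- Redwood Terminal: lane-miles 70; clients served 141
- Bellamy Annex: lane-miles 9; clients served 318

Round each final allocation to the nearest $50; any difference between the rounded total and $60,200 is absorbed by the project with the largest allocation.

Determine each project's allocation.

East Plaza: $13,000 · North Interchange: $22,600 · Redwood Terminal: $13,150 · Bellamy Annex: $11,450

Totals — lane-miles 172.5, clients served 1,204.
Combined weights (35% lane-miles + 65% clients served): East Plaza 0.2160; North Interchange 0.3759; Redwood Terminal 0.2182; Bellamy Annex 0.1899.
Raw shares: East Plaza 13,004.32; North Interchange 22,628.73; Redwood Terminal 13,132.64; Bellamy Annex 11,434.30.
After rounding ($50): East Plaza $13,000; North Interchange $22,650; Redwood Terminal $13,150; Bellamy Annex $11,450. Sum = $60,250.
Difference $60,200 − $60,250 = −$50 applied to largest allocation (North Interchange): North Interchange becomes $22,600.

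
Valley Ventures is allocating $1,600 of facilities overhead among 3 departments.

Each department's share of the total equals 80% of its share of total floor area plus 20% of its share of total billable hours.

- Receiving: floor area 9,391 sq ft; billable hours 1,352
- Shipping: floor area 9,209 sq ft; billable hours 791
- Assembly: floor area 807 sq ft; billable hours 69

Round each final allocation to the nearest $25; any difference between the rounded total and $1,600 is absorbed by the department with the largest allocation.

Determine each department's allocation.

Receiving: $800 | Shipping: $725 | Assembly: $75

Floor area total 19,407; billable hours total 2,212.
Composite weights (80% floor area + 20% billable hours): Receiving 0.5094; Shipping 0.4511; Assembly 0.0395.
Unrounded shares: Receiving 814.98; Shipping 721.82; Assembly 63.21.
After rounding ($25): Receiving $825; Shipping $725; Assembly $75. Sum = $1,625.
Difference $1,600 − $1,625 = −$25 applied to largest allocation (Receiving): Receiving becomes $800.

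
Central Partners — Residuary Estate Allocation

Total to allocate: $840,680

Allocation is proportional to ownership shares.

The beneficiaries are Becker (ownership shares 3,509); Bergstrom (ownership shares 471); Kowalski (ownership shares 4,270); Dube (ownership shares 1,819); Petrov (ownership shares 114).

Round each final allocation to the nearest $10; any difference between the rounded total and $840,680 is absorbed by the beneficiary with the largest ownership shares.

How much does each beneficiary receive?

Total ownership shares = 3,509 + 471 + 4,270 + 1,819 + 114 = 10,183.
Pro-rata amounts: Becker 289,693.23; Bergstrom 38,884.44; Kowalski 352,519.26; Dube 150,171.55; Petrov 9,411.52.
After rounding ($10): Becker $289,690; Bergstrom $38,880; Kowalski $352,520; Dube $150,170; Petrov $9,410. Sum = $840,670.
Difference $840,680 − $840,670 = +$10 applied to largest ownership shares (Kowalski): Kowalski becomes $352,530.

Becker: $289,690; Bergstrom: $38,880; Kowalski: $352,530; Dube: $150,170; Petrov: $9,410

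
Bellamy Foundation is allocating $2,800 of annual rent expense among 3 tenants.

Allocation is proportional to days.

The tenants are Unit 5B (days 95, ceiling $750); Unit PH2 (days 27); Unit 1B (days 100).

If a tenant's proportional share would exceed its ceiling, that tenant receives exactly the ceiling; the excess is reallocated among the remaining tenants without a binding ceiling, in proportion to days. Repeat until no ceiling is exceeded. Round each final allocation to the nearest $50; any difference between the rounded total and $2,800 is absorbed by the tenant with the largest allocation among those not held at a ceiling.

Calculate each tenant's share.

Sum of days: 222.
Pro-rata shares before constraints: Unit 5B 1,198.20; Unit PH2 340.54; Unit 1B 1,261.26.
Capped: Unit 5B ($750); balance $2,050 reallocated over remaining days 127.
Shares after redistribution: Unit PH2 435.83 → $450; Unit 1B 1,614.17 → $1,600.

Unit 5B: $750 | Unit PH2: $450 | Unit 1B: $1,600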